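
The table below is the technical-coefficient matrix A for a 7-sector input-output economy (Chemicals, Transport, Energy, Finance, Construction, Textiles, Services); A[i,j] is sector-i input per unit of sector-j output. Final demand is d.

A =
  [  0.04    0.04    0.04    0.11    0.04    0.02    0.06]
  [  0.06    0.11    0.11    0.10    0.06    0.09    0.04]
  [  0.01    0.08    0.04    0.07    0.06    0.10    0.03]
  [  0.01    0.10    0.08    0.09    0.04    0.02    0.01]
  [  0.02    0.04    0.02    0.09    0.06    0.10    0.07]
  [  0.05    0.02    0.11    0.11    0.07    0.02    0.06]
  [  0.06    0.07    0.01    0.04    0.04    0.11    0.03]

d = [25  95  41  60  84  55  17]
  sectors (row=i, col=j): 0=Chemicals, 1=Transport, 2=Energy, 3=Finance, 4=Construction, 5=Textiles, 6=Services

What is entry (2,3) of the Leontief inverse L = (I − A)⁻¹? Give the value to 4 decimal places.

L[2,3] = 0.1310

Form M = I − A:
  [  0.96   -0.04   -0.04   -0.11   -0.04   -0.02   -0.06]
  [ -0.06    0.89   -0.11   -0.10   -0.06   -0.09   -0.04]
  [ -0.01   -0.08    0.96   -0.07   -0.06   -0.10   -0.03]
  [ -0.01   -0.10   -0.08    0.91   -0.04   -0.02   -0.01]
  [ -0.02   -0.04   -0.02   -0.09    0.94   -0.10   -0.07]
  [ -0.05   -0.02   -0.11   -0.11   -0.07    0.98   -0.06]
  [ -0.06   -0.07   -0.01   -0.04   -0.04   -0.11    0.97]
Leontief inverse L = M⁻¹:
  [  1.0588    0.0832    0.0758    0.1603    0.0697    0.0565    0.0814]
  [  0.0927    1.1793    0.1752    0.1874    0.1131    0.1523    0.0793]
  [  0.0337    0.1261    1.0874    0.1310    0.0975    0.1424    0.0581]
  [  0.0292    0.1481    0.1224    1.1442    0.0731    0.0612    0.0326]
  [  0.0438    0.0846    0.0640    0.1493    1.0962    0.1410    0.0975]
  [  0.0712    0.0718    0.1511    0.1718    0.1078    1.0682    0.0877]
  [  0.0836    0.1093    0.0534    0.0976    0.0739    0.1454    1.0576]
Total output x = L · d:
  x_0 = 1.0588·25 + 0.0832·95 + 0.0758·41 + 0.1603·60 + 0.0697·84 + 0.0565·55 + 0.0814·17 = 57.4460
  x_1 = 0.0927·25 + 1.1793·95 + 0.1752·41 + 0.1874·60 + 0.1131·84 + 0.1523·55 + 0.0793·17 = 152.0080
  x_2 = 0.0337·25 + 0.1261·95 + 1.0874·41 + 0.1310·60 + 0.0975·84 + 0.1424·55 + 0.0581·17 = 82.2772
  x_3 = 0.0292·25 + 0.1481·95 + 0.1224·41 + 1.1442·60 + 0.0731·84 + 0.0612·55 + 0.0326·17 = 98.5283
  x_4 = 0.0438·25 + 0.0846·95 + 0.0640·41 + 0.1493·60 + 1.0962·84 + 0.1410·55 + 0.0975·17 = 122.2045
  x_5 = 0.0712·25 + 0.0718·95 + 0.1511·41 + 0.1718·60 + 0.1078·84 + 1.0682·55 + 0.0877·17 = 94.4058
  x_6 = 0.0836·25 + 0.1093·95 + 0.0534·41 + 0.0976·60 + 0.0739·84 + 0.1454·55 + 1.0576·17 = 52.7052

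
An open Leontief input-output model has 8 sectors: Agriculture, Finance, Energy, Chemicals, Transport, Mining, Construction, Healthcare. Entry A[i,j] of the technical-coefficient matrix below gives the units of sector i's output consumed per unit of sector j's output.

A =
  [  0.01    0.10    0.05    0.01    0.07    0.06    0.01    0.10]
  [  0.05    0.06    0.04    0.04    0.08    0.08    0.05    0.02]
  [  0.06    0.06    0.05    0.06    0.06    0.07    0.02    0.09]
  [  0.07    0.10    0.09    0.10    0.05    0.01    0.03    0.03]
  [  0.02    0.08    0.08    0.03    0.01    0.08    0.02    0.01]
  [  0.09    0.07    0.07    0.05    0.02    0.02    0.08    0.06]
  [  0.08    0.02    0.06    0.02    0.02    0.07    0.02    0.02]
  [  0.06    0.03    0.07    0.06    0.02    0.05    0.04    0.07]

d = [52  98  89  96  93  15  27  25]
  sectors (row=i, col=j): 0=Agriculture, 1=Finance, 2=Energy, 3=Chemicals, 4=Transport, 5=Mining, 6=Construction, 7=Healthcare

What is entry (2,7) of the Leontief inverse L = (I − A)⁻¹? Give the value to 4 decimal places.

Form M = I − A:
  [  0.99   -0.10   -0.05   -0.01   -0.07   -0.06   -0.01   -0.10]
  [ -0.05    0.94   -0.04   -0.04   -0.08   -0.08   -0.05   -0.02]
  [ -0.06   -0.06    0.95   -0.06   -0.06   -0.07   -0.02   -0.09]
  [ -0.07   -0.10   -0.09    0.90   -0.05   -0.01   -0.03   -0.03]
  [ -0.02   -0.08   -0.08   -0.03    0.99   -0.08   -0.02   -0.01]
  [ -0.09   -0.07   -0.07   -0.05   -0.02    0.98   -0.08   -0.06]
  [ -0.08   -0.02   -0.06   -0.02   -0.02   -0.07    0.98   -0.02]
  [ -0.06   -0.03   -0.07   -0.06   -0.02   -0.05   -0.04    0.93]
Leontief inverse L = M⁻¹:
  [  1.0483    0.1430    0.0932    0.0429    0.0990    0.1005    0.0369    0.1345]
  [  0.0887    1.1079    0.0849    0.0715    0.1096    0.1198    0.0756    0.0544]
  [  0.1037    0.1136    1.1014    0.0990    0.0942    0.1133    0.0489    0.1327]
  [  0.1131    0.1579    0.1414    1.1410    0.0907    0.0567    0.0564    0.0719]
  [  0.0540    0.1180    0.1145    0.0579    1.0373    0.1115    0.0426    0.0406]
  [  0.1318    0.1201    0.1174    0.0848    0.0561    1.0648    0.1047    0.1024]
  [  0.1086    0.0570    0.0927    0.0435    0.0441    0.0988    1.0388    0.0525]
  [  0.0985    0.0751    0.1135    0.0938    0.0501    0.0864    0.0634    1.1090]
Total output x = L · d:
  x_0 = 1.0483·52 + 0.1430·98 + 0.0932·89 + 0.0429·96 + 0.0990·93 + 0.1005·15 + 0.0369·27 + 0.1345·25 = 96.0201
  x_1 = 0.0887·52 + 1.1079·98 + 0.0849·89 + 0.0715·96 + 0.1096·93 + 0.1198·15 + 0.0756·27 + 0.0544·25 = 142.9968
  x_2 = 0.1037·52 + 0.1136·98 + 1.1014·89 + 0.0990·96 + 0.0942·93 + 0.1133·15 + 0.0489·27 + 0.1327·25 = 139.1550
  x_3 = 0.1131·52 + 0.1579·98 + 0.1414·89 + 1.1410·96 + 0.0907·93 + 0.0567·15 + 0.0564·27 + 0.0719·25 = 156.0796
  x_4 = 0.0540·52 + 0.1180·98 + 0.1145·89 + 0.0579·96 + 1.0373·93 + 0.1115·15 + 0.0426·27 + 0.0406·25 = 130.4240
  x_5 = 0.1318·52 + 0.1201·98 + 0.1174·89 + 0.0848·96 + 0.0561·93 + 1.0648·15 + 0.1047·27 + 0.1024·25 = 63.7877
  x_6 = 0.1086·52 + 0.0570·98 + 0.0927·89 + 0.0435·96 + 0.0441·93 + 0.0988·15 + 1.0388·27 + 0.0525·25 = 58.5978
  x_7 = 0.0985·52 + 0.0751·98 + 0.1135·89 + 0.0938·96 + 0.0501·93 + 0.0864·15 + 0.0634·27 + 1.1090·25 = 66.9876

L[2,7] = 0.1327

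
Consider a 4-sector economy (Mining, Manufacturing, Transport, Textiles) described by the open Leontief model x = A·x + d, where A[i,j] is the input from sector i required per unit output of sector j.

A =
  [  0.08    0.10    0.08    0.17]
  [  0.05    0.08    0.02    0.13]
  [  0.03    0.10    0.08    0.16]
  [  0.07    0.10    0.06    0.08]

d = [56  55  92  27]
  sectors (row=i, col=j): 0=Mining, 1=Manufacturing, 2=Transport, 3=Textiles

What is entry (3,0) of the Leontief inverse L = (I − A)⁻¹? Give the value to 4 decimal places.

Form M = I − A:
  [  0.92   -0.10   -0.08   -0.17]
  [ -0.05    0.92   -0.02   -0.13]
  [ -0.03   -0.10    0.92   -0.16]
  [ -0.07   -0.10   -0.06    0.92]
Leontief inverse L = M⁻¹:
  [  1.1186    0.1615    0.1171    0.2499]
  [  0.0759    1.1194    0.0426    0.1796]
  [  0.0617    0.1520    1.1104    0.2260]
  [  0.0974    0.1439    0.0860    1.1402]
Total output x = L · d:
  x_0 = 1.1186·56 + 0.1615·55 + 0.1171·92 + 0.2499·27 = 89.0372
  x_1 = 0.0759·56 + 1.1194·55 + 0.0426·92 + 0.1796·27 = 74.5880
  x_2 = 0.0617·56 + 0.1520·55 + 1.1104·92 + 0.2260·27 = 120.0647
  x_3 = 0.0974·56 + 0.1439·55 + 0.0860·92 + 1.1402·27 = 52.0601

L[3,0] = 0.0974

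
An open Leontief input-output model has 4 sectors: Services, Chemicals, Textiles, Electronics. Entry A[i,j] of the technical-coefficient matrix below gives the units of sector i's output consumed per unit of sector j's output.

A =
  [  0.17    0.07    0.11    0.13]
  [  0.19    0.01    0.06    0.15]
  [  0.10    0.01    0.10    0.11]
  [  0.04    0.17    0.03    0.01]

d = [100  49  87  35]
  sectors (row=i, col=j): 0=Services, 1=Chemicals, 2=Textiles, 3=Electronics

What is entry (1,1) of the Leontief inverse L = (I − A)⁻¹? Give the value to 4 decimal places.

Form M = I − A:
  [  0.83   -0.07   -0.11   -0.13]
  [ -0.19    0.99   -0.06   -0.15]
  [ -0.10   -0.01    0.90   -0.11]
  [ -0.04   -0.17   -0.03    0.99]
Leontief inverse L = M⁻¹:
  [  1.2640    0.1261    0.1697    0.2039]
  [  0.2674    1.0660    0.1107    0.2089]
  [  0.1558    0.0490    1.1386    0.1544]
  [  0.1017    0.1896    0.0604    1.0589]
Total output x = L · d:
  x_0 = 1.2640·100 + 0.1261·49 + 0.1697·87 + 0.2039·35 = 154.4757
  x_1 = 0.2674·100 + 1.0660·49 + 0.1107·87 + 0.2089·35 = 95.9230
  x_2 = 0.1558·100 + 0.0490·49 + 1.1386·87 + 0.1544·35 = 122.4470
  x_3 = 0.1017·100 + 0.1896·49 + 0.0604·87 + 1.0589·35 = 61.7771

L[1,1] = 1.0660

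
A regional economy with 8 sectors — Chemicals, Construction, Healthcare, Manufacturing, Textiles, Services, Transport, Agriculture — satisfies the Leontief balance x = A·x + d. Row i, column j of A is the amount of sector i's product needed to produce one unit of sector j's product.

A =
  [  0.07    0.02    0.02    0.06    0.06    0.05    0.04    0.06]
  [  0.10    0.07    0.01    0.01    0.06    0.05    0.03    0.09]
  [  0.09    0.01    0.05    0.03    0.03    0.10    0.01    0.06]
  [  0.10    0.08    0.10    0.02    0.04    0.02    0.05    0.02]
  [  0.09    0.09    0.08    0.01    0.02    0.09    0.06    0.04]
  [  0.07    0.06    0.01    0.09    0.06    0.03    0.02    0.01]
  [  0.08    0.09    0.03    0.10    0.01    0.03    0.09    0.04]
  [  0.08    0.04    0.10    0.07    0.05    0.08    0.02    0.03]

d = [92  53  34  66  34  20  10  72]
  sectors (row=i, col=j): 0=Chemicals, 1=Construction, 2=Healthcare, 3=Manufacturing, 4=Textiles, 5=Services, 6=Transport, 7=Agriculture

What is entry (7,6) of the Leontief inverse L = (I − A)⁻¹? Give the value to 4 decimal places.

L[7,6] = 0.0483

Form M = I − A:
  [  0.93   -0.02   -0.02   -0.06   -0.06   -0.05   -0.04   -0.06]
  [ -0.10    0.93   -0.01   -0.01   -0.06   -0.05   -0.03   -0.09]
  [ -0.09   -0.01    0.95   -0.03   -0.03   -0.10   -0.01   -0.06]
  [ -0.10   -0.08   -0.10    0.98   -0.04   -0.02   -0.05   -0.02]
  [ -0.09   -0.09   -0.08   -0.01    0.98   -0.09   -0.06   -0.04]
  [ -0.07   -0.06   -0.01   -0.09   -0.06    0.97   -0.02   -0.01]
  [ -0.08   -0.09   -0.03   -0.10   -0.01   -0.03    0.91   -0.04]
  [ -0.08   -0.04   -0.10   -0.07   -0.05   -0.08   -0.02    0.97]
Leontief inverse L = M⁻¹:
  [  1.1248    0.0570    0.0537    0.0929    0.0882    0.0858    0.0666    0.0874]
  [  0.1600    1.1090    0.0436    0.0465    0.0934    0.0915    0.0575    0.1236]
  [  0.1420    0.0416    1.0794    0.0646    0.0599    0.1357    0.0318    0.0859]
  [  0.1619    0.1166    0.1308    1.0541    0.0717    0.0634    0.0777    0.0575]
  [  0.1576    0.1321    0.1118    0.0524    1.0569    0.1349    0.0898    0.0787]
  [  0.1219    0.0958    0.0396    0.1153    0.0866    1.0611    0.0451    0.0376]
  [  0.1494    0.1370    0.0676    0.1398    0.0451    0.0700    1.1246    0.0780]
  [  0.1469    0.0807    0.1374    0.1074    0.0850    0.1253    0.0483    1.0650]
Total output x = L · d:
  x_0 = 1.1248·92 + 0.0570·53 + 0.0537·34 + 0.0929·66 + 0.0882·34 + 0.0858·20 + 0.0666·10 + 0.0874·72 = 126.1378
  x_1 = 0.1600·92 + 1.1090·53 + 0.0436·34 + 0.0465·66 + 0.0934·34 + 0.0915·20 + 0.0575·10 + 0.1236·72 = 92.5283
  x_2 = 0.1420·92 + 0.0416·53 + 1.0794·34 + 0.0646·66 + 0.0599·34 + 0.1357·20 + 0.0318·10 + 0.0859·72 = 67.4891
  x_3 = 0.1619·92 + 0.1166·53 + 0.1308·34 + 1.0541·66 + 0.0717·34 + 0.0634·20 + 0.0777·10 + 0.0575·72 = 103.7071
  x_4 = 0.1576·92 + 0.1321·53 + 0.1118·34 + 0.0524·66 + 1.0569·34 + 0.1349·20 + 0.0898·10 + 0.0787·72 = 73.9506
  x_5 = 0.1219·92 + 0.0958·53 + 0.0396·34 + 0.1153·66 + 0.0866·34 + 1.0611·20 + 0.0451·10 + 0.0376·72 = 52.5717
  x_6 = 0.1494·92 + 0.1370·53 + 0.0676·34 + 0.1398·66 + 0.0451·34 + 0.0700·20 + 1.1246·10 + 0.0780·72 = 52.3244
  x_7 = 0.1469·92 + 0.0807·53 + 0.1374·34 + 0.1074·66 + 0.0850·34 + 0.1253·20 + 0.0483·10 + 1.0650·72 = 112.1137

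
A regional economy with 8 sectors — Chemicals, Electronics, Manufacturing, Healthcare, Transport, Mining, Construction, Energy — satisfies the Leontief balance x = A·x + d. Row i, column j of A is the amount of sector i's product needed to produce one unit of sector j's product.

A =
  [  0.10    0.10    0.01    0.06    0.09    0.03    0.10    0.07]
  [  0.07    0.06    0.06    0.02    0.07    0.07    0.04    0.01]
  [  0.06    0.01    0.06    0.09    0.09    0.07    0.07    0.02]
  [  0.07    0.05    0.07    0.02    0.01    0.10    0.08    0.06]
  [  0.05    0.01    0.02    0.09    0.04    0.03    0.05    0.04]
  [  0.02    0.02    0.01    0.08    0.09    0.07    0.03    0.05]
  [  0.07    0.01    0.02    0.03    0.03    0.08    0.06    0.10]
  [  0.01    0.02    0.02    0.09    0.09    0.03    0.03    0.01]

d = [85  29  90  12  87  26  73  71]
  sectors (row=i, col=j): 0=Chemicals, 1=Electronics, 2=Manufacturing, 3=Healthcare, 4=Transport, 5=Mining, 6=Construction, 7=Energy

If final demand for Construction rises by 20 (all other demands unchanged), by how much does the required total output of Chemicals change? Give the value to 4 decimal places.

3.1136

Form M = I − A:
  [  0.90   -0.10   -0.01   -0.06   -0.09   -0.03   -0.10   -0.07]
  [ -0.07    0.94   -0.06   -0.02   -0.07   -0.07   -0.04   -0.01]
  [ -0.06   -0.01    0.94   -0.09   -0.09   -0.07   -0.07   -0.02]
  [ -0.07   -0.05   -0.07    0.98   -0.01   -0.10   -0.08   -0.06]
  [ -0.05   -0.01   -0.02   -0.09    0.96   -0.03   -0.05   -0.04]
  [ -0.02   -0.02   -0.01   -0.08   -0.09    0.93   -0.03   -0.05]
  [ -0.07   -0.01   -0.02   -0.03   -0.03   -0.08    0.94   -0.10]
  [ -0.01   -0.02   -0.02   -0.09   -0.09   -0.03   -0.03    0.99]
Leontief inverse L = M⁻¹:
  [  1.1566    0.1370    0.0393    0.1131    0.1470    0.0846    0.1557    0.1168]
  [  0.1102    1.0850    0.0813    0.0622    0.1145    0.1100    0.0802    0.0424]
  [  0.1062    0.0368    1.0856    0.1385    0.1365    0.1194    0.1185    0.0617]
  [  0.1128    0.0770    0.0933    1.0680    0.0629    0.1472    0.1243    0.0979]
  [  0.0828    0.0309    0.0387    0.1220    1.0719    0.0651    0.0847    0.0695]
  [  0.0515    0.0393    0.0293    0.1177    0.1249    1.1068    0.0638    0.0792]
  [  0.1043    0.0331    0.0376    0.0727    0.0742    0.1176    1.0973    0.1326]
  [  0.0386    0.0361    0.0380    0.1192    0.1158    0.0619    0.0598    1.0350]
Total output x = L · d:
  x_0 = 1.1566·85 + 0.1370·29 + 0.0393·90 + 0.1131·12 + 0.1470·87 + 0.0846·26 + 0.1557·73 + 0.1168·71 = 141.8279
  x_1 = 0.1102·85 + 1.0850·29 + 0.0813·90 + 0.0622·12 + 0.1145·87 + 0.1100·26 + 0.0802·73 + 0.0424·71 = 70.5809
  x_2 = 0.1062·85 + 0.0368·29 + 1.0856·90 + 0.1385·12 + 0.1365·87 + 0.1194·26 + 0.1185·73 + 0.0617·71 = 137.4781
  x_3 = 0.1128·85 + 0.0770·29 + 0.0933·90 + 1.0680·12 + 0.0629·87 + 0.1472·26 + 0.1243·73 + 0.0979·71 = 58.3577
  x_4 = 0.0828·85 + 0.0309·29 + 0.0387·90 + 0.1220·12 + 1.0719·87 + 0.0651·26 + 0.0847·73 + 0.0695·71 = 118.9455
  x_5 = 0.0515·85 + 0.0393·29 + 0.0293·90 + 0.1177·12 + 0.1249·87 + 1.1068·26 + 0.0638·73 + 0.0792·71 = 59.4896
  x_6 = 0.1043·85 + 0.0331·29 + 0.0376·90 + 0.0727·12 + 0.0742·87 + 0.1176·26 + 1.0973·73 + 0.1326·71 = 113.1189
  x_7 = 0.0386·85 + 0.0361·29 + 0.0380·90 + 0.1192·12 + 0.1158·87 + 0.0619·26 + 0.0598·73 + 1.0350·71 = 98.7020
Δx_0 = L[0,6] · Δd_6 = 0.1557 · 20 = 3.1136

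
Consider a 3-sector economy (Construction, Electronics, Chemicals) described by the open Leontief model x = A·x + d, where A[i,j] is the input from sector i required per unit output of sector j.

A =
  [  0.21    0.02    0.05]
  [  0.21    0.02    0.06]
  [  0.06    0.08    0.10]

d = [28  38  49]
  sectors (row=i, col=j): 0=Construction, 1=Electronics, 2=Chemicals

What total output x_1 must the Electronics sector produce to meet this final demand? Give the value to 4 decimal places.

51.2637

Form M = I − A:
  [  0.79   -0.02   -0.05]
  [ -0.21    0.98   -0.06]
  [ -0.06   -0.08    0.90]
Leontief inverse L = M⁻¹:
  [  1.2799    0.0321    0.0732]
  [  0.2810    1.0330    0.0845]
  [  0.1103    0.0940    1.1235]
Total output x = L · d:
  x_0 = 1.2799·28 + 0.0321·38 + 0.0732·49 = 40.6466
  x_1 = 0.2810·28 + 1.0330·38 + 0.0845·49 = 51.2637
  x_2 = 0.1103·28 + 0.0940·38 + 1.1235·49 = 61.7110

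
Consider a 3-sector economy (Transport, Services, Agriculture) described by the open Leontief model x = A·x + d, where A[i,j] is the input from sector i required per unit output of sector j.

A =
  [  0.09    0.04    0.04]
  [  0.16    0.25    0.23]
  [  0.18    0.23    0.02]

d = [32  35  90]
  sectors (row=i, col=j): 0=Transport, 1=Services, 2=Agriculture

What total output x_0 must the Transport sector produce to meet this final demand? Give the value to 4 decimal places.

Form M = I − A:
  [  0.91   -0.04   -0.04]
  [ -0.16    0.75   -0.23]
  [ -0.18   -0.23    0.98]
Leontief inverse L = M⁻¹:
  [  1.1257    0.0799    0.0647]
  [  0.3271    1.4600    0.3560]
  [  0.2835    0.3573    1.1158]
Total output x = L · d:
  x_0 = 1.1257·32 + 0.0799·35 + 0.0647·90 = 44.6422
  x_1 = 0.3271·32 + 1.4600·35 + 0.3560·90 = 93.6052
  x_2 = 0.2835·32 + 0.3573·35 + 1.1158·90 = 122.0049

44.6422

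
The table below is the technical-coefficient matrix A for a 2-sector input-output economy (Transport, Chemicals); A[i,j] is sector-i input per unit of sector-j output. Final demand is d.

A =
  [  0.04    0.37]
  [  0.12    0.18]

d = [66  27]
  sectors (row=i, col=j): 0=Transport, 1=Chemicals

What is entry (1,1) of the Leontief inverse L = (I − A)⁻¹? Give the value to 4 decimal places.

Form M = I − A:
  [  0.96   -0.37]
  [ -0.12    0.82]
Leontief inverse L = M⁻¹:
  [  1.1039    0.4981]
  [  0.1616    1.2924]
Total output x = L · d:
  x_0 = 1.1039·66 + 0.4981·27 = 86.3086
  x_1 = 0.1616·66 + 1.2924·27 = 45.5574

L[1,1] = 1.2924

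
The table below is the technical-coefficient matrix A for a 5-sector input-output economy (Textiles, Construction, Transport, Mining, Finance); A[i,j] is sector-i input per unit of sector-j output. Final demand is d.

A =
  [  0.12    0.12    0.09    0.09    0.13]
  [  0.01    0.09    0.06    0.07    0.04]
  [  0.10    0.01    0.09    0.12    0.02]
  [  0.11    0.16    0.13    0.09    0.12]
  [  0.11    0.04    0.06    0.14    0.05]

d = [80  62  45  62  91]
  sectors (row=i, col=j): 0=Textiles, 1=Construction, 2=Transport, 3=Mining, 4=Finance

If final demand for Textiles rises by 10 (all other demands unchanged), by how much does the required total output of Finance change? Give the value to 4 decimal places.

1.8183

Form M = I − A:
  [  0.88   -0.12   -0.09   -0.09   -0.13]
  [ -0.01    0.91   -0.06   -0.07   -0.04]
  [ -0.10   -0.01    0.91   -0.12   -0.02]
  [ -0.11   -0.16   -0.13    0.91   -0.12]
  [ -0.11   -0.04   -0.06   -0.14    0.95]
Leontief inverse L = M⁻¹:
  [  1.2071    0.2031    0.1730    0.1888    0.2012]
  [  0.0476    1.1297    0.1004    0.1157    0.0708]
  [  0.1638    0.0699    1.1509    0.1846    0.0729]
  [  0.2016    0.2479    0.2200    1.1968    0.1938]
  [  0.1818    0.1120    0.1294    0.2148    1.1121]
Total output x = L · d:
  x_0 = 1.2071·80 + 0.2031·62 + 0.1730·45 + 0.1888·62 + 0.2012·91 = 146.9601
  x_1 = 0.0476·80 + 1.1297·62 + 0.1004·45 + 0.1157·62 + 0.0708·91 = 91.9865
  x_2 = 0.1638·80 + 0.0699·62 + 1.1509·45 + 0.1846·62 + 0.0729·91 = 87.2985
  x_3 = 0.2016·80 + 0.2479·62 + 0.2200·45 + 1.1968·62 + 0.1938·91 = 133.2436
  x_4 = 0.1818·80 + 0.1120·62 + 0.1294·45 + 0.2148·62 + 1.1121·91 = 141.8285
Δx_4 = L[4,0] · Δd_0 = 0.1818 · 10 = 1.8183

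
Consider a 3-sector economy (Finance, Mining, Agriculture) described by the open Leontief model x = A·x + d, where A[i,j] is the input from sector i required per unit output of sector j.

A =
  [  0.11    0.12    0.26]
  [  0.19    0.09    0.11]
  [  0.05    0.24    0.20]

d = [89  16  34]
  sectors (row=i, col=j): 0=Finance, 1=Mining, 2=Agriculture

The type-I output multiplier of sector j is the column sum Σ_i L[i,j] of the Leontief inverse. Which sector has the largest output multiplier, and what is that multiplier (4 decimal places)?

Form M = I − A:
  [  0.89   -0.12   -0.26]
  [ -0.19    0.91   -0.11]
  [ -0.05   -0.24    0.80]
Leontief inverse L = M⁻¹:
  [  1.2058    0.2722    0.4293]
  [  0.2707    1.2014    0.2532]
  [  0.1566    0.3774    1.3528]
Total output x = L · d:
  x_0 = 1.2058·89 + 0.2722·16 + 0.4293·34 = 126.2723
  x_1 = 0.2707·89 + 1.2014·16 + 0.2532·34 = 51.9212
  x_2 = 0.1566·89 + 0.3774·16 + 1.3528·34 = 65.9684
Output multipliers (column sums of L):
  Finance: 1.6331
  Mining: 1.8510
  Agriculture: 2.0353

Agriculture (2.0353)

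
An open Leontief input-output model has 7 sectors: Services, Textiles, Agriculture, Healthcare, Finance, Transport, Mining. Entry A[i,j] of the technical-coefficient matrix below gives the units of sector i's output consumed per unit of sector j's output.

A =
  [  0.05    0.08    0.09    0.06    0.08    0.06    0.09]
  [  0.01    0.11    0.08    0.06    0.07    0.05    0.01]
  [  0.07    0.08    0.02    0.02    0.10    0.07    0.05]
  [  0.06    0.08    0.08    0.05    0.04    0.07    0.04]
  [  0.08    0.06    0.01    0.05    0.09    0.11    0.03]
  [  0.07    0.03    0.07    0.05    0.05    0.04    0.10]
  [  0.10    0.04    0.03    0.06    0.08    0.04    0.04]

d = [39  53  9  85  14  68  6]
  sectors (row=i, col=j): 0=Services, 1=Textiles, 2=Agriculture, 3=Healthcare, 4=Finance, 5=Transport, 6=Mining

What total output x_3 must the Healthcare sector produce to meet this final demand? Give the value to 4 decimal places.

Form M = I − A:
  [  0.95   -0.08   -0.09   -0.06   -0.08   -0.06   -0.09]
  [ -0.01    0.89   -0.08   -0.06   -0.07   -0.05   -0.01]
  [ -0.07   -0.08    0.98   -0.02   -0.10   -0.07   -0.05]
  [ -0.06   -0.08   -0.08    0.95   -0.04   -0.07   -0.04]
  [ -0.08   -0.06   -0.01   -0.05    0.91   -0.11   -0.03]
  [ -0.07   -0.03   -0.07   -0.05   -0.05    0.96   -0.10]
  [ -0.10   -0.04   -0.03   -0.06   -0.08   -0.04    0.96]
Leontief inverse L = M⁻¹:
  [  1.1054    0.1406    0.1353    0.1037    0.1455    0.1161    0.1331]
  [  0.0477    1.1596    0.1157    0.0924    0.1188    0.0938    0.0399]
  [  0.1135    0.1286    1.0585    0.0572    0.1527    0.1162    0.0864]
  [  0.1033    0.1314    0.1204    1.0859    0.0933    0.1152    0.0775]
  [  0.1261    0.1097    0.0529    0.0890    1.1431    0.1579    0.0716]
  [  0.1172    0.0775    0.1068    0.0857    0.1034    1.0846    0.1371]
  [  0.1425    0.0876    0.0684    0.0953    0.1303    0.0852    1.0764]
Total output x = L · d:
  x_0 = 1.1054·39 + 0.1406·53 + 0.1353·9 + 0.1037·85 + 0.1455·14 + 0.1161·68 + 0.1331·6 = 71.3231
  x_1 = 0.0477·39 + 1.1596·53 + 0.1157·9 + 0.0924·85 + 0.1188·14 + 0.0938·68 + 0.0399·6 = 80.4950
  x_2 = 0.1135·39 + 0.1286·53 + 1.0585·9 + 0.0572·85 + 0.1527·14 + 0.1162·68 + 0.0864·6 = 36.1863
  x_3 = 0.1033·39 + 0.1314·53 + 0.1204·9 + 1.0859·85 + 0.0933·14 + 0.1152·68 + 0.0775·6 = 113.9769
  x_4 = 0.1261·39 + 0.1097·53 + 0.0529·9 + 0.0890·85 + 1.1431·14 + 0.1579·68 + 0.0716·6 = 45.9460
  x_5 = 0.1172·39 + 0.0775·53 + 0.1068·9 + 0.0857·85 + 0.1034·14 + 1.0846·68 + 0.1371·6 = 92.9538
  x_6 = 0.1425·39 + 0.0876·53 + 0.0684·9 + 0.0953·85 + 0.1303·14 + 0.0852·68 + 1.0764·6 = 32.9897

113.9769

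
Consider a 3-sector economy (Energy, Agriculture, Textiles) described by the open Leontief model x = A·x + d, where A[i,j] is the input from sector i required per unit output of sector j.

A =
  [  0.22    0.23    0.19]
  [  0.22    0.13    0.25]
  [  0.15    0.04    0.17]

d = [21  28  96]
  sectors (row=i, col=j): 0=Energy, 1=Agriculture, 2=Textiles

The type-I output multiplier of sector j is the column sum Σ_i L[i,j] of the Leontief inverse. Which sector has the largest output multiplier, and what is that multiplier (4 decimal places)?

Form M = I − A:
  [  0.78   -0.23   -0.19]
  [ -0.22    0.87   -0.25]
  [ -0.15   -0.04    0.83]
Leontief inverse L = M⁻¹:
  [  1.4887    0.4150    0.4658]
  [  0.4601    1.2938    0.4950]
  [  0.2912    0.1373    1.3129]
Total output x = L · d:
  x_0 = 1.4887·21 + 0.4150·28 + 0.4658·96 = 87.5950
  x_1 = 0.4601·21 + 1.2938·28 + 0.4950·96 = 93.4134
  x_2 = 0.2912·21 + 0.1373·28 + 1.3129·96 = 135.9949
Output multipliers (column sums of L):
  Energy: 2.2400
  Agriculture: 1.8461
  Textiles: 2.2737

Textiles (2.2737)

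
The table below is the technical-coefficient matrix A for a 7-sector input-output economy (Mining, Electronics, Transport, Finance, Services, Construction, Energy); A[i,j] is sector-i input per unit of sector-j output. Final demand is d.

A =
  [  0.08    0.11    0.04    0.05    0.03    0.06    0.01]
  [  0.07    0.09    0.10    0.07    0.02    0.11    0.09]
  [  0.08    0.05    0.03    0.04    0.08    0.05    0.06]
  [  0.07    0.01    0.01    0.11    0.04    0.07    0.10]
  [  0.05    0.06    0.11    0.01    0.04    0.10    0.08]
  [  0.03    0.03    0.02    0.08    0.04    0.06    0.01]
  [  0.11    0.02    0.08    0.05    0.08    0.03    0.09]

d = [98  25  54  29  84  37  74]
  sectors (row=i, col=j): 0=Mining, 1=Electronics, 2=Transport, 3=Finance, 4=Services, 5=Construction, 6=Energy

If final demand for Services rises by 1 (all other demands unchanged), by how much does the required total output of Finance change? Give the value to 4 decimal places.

Form M = I − A:
  [  0.92   -0.11   -0.04   -0.05   -0.03   -0.06   -0.01]
  [ -0.07    0.91   -0.10   -0.07   -0.02   -0.11   -0.09]
  [ -0.08   -0.05    0.97   -0.04   -0.08   -0.05   -0.06]
  [ -0.07   -0.01   -0.01    0.89   -0.04   -0.07   -0.10]
  [ -0.05   -0.06   -0.11   -0.01    0.96   -0.10   -0.08]
  [ -0.03   -0.03   -0.02   -0.08   -0.04    0.94   -0.01]
  [ -0.11   -0.02   -0.08   -0.05   -0.08   -0.03    0.91]
Leontief inverse L = M⁻¹:
  [  1.1242    0.1494    0.0754    0.0913    0.0568    0.1076    0.0483]
  [  0.1356    1.1379    0.1471    0.1280    0.0648    0.1707    0.1454]
  [  0.1265    0.0875    1.0687    0.0775    0.1104    0.0959    0.0998]
  [  0.1195    0.0412    0.0435    1.1545    0.0729    0.1130    0.1428]
  [  0.1029    0.1000    0.1506    0.0528    1.0782    0.1488    0.1232]
  [  0.0592    0.0514    0.0413    0.1101    0.0596    1.0916    0.0378]
  [  0.1676    0.0635    0.1233    0.0924    0.1188    0.0805    1.1366]
Total output x = L · d:
  x_0 = 1.1242·98 + 0.1494·25 + 0.0754·54 + 0.0913·29 + 0.0568·84 + 0.1076·37 + 0.0483·74 = 132.9558
  x_1 = 0.1356·98 + 1.1379·25 + 0.1471·54 + 0.1280·29 + 0.0648·84 + 0.1707·37 + 0.1454·74 = 75.8950
  x_2 = 0.1265·98 + 0.0875·25 + 1.0687·54 + 0.0775·29 + 0.1104·84 + 0.0959·37 + 0.0998·74 = 94.7456
  x_3 = 0.1195·98 + 0.0412·25 + 0.0435·54 + 1.1545·29 + 0.0729·84 + 0.1130·37 + 0.1428·74 = 69.4388
  x_4 = 0.1029·98 + 0.1000·25 + 0.1506·54 + 0.0528·29 + 1.0782·84 + 0.1488·37 + 0.1232·74 = 127.4379
  x_5 = 0.0592·98 + 0.0514·25 + 0.0413·54 + 0.1101·29 + 0.0596·84 + 1.0916·37 + 0.0378·74 = 60.6991
  x_6 = 0.1676·98 + 0.0635·25 + 0.1233·54 + 0.0924·29 + 0.1188·84 + 0.0805·37 + 1.1366·74 = 124.4073
Δx_3 = L[3,4] · Δd_4 = 0.0729 · 1 = 0.0729

0.0729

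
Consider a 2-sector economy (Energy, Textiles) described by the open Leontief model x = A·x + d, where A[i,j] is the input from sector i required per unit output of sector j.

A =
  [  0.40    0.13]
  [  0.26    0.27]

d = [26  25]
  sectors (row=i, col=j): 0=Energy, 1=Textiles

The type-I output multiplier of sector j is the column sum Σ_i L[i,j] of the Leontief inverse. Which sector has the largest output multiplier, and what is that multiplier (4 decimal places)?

Form M = I − A:
  [  0.60   -0.13]
  [ -0.26    0.73]
Leontief inverse L = M⁻¹:
  [  1.8060    0.3216]
  [  0.6432    1.4844]
Total output x = L · d:
  x_0 = 1.8060·26 + 0.3216·25 = 54.9975
  x_1 = 0.6432·26 + 1.4844·25 = 53.8347
Output multipliers (column sums of L):
  Energy: 2.4493
  Textiles: 1.8060

Energy (2.4493)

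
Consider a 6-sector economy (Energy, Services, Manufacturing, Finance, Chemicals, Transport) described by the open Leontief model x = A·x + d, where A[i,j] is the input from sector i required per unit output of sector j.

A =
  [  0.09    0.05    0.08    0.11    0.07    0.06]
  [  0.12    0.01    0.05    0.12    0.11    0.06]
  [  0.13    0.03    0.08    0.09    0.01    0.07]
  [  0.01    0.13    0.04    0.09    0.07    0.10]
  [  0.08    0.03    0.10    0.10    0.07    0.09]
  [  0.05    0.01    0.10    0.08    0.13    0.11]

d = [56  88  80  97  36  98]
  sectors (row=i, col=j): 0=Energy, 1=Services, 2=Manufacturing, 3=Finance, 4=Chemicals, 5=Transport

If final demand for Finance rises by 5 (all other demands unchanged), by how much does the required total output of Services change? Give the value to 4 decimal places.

1.0161

Form M = I − A:
  [  0.91   -0.05   -0.08   -0.11   -0.07   -0.06]
  [ -0.12    0.99   -0.05   -0.12   -0.11   -0.06]
  [ -0.13   -0.03    0.92   -0.09   -0.01   -0.07]
  [ -0.01   -0.13   -0.04    0.91   -0.07   -0.10]
  [ -0.08   -0.03   -0.10   -0.10    0.93   -0.09]
  [ -0.05   -0.01   -0.10   -0.08   -0.13    0.89]
Leontief inverse L = M⁻¹:
  [  1.1523    0.0930    0.1420    0.1915    0.1318    0.1300]
  [  0.1805    1.0560    0.1152    0.2032    0.1736    0.1328]
  [  0.1859    0.0684    1.1352    0.1624    0.0649    0.1312]
  [  0.0703    0.1660    0.0993    1.1691    0.1376    0.1690]
  [  0.1436    0.0721    0.1651    0.1820    1.1328    0.1625]
  [  0.1149    0.0502    0.1699    0.1630    0.1945    1.1861]
Total output x = L · d:
  x_0 = 1.1523·56 + 0.0930·88 + 0.1420·80 + 0.1915·97 + 0.1318·36 + 0.1300·98 = 120.1298
  x_1 = 0.1805·56 + 1.0560·88 + 0.1152·80 + 0.2032·97 + 0.1736·36 + 0.1328·98 = 151.2309
  x_2 = 0.1859·56 + 0.0684·88 + 1.1352·80 + 0.1624·97 + 0.0649·36 + 0.1312·98 = 138.1998
  x_3 = 0.0703·56 + 0.1660·88 + 0.0993·80 + 1.1691·97 + 0.1376·36 + 0.1690·98 = 161.4015
  x_4 = 0.1436·56 + 0.0721·88 + 0.1651·80 + 0.1820·97 + 1.1328·36 + 0.1625·98 = 101.9586
  x_5 = 0.1149·56 + 0.0502·88 + 0.1699·80 + 0.1630·97 + 0.1945·36 + 1.1861·98 = 163.4893
Δx_1 = L[1,3] · Δd_3 = 0.2032 · 5 = 1.0161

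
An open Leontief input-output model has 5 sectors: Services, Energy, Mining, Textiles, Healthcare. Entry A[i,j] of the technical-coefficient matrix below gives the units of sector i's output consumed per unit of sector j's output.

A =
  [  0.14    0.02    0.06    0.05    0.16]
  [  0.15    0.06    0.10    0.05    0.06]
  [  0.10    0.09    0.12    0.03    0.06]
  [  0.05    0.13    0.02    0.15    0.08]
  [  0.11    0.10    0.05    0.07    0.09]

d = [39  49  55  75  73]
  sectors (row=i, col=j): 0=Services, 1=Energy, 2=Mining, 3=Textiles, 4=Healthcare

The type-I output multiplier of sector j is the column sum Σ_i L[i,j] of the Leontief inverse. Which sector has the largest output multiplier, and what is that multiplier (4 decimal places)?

Services (1.9630)

Form M = I − A:
  [  0.86   -0.02   -0.06   -0.05   -0.16]
  [ -0.15    0.94   -0.10   -0.05   -0.06]
  [ -0.10   -0.09    0.88   -0.03   -0.06]
  [ -0.05   -0.13   -0.02    0.85   -0.08]
  [ -0.11   -0.10   -0.05   -0.07    0.91]
Leontief inverse L = M⁻¹:
  [  1.2244    0.0753    0.1077    0.0997    0.2361]
  [  0.2339    1.1107    0.1519    0.0954    0.1328]
  [  0.1807    0.1392    1.1732    0.0705    0.1245]
  [  0.1303    0.1920    0.0665    1.2098    0.1463]
  [  0.1937    0.1536    0.0993    0.1195    1.1601]
Total output x = L · d:
  x_0 = 1.2244·39 + 0.0753·49 + 0.1077·55 + 0.0997·75 + 0.2361·73 = 82.0803
  x_1 = 0.2339·39 + 1.1107·49 + 0.1519·55 + 0.0954·75 + 0.1328·73 = 88.7427
  x_2 = 0.1807·39 + 0.1392·49 + 1.1732·55 + 0.0705·75 + 0.1245·73 = 92.7649
  x_3 = 0.1303·39 + 0.1920·49 + 0.0665·55 + 1.2098·75 + 0.1463·73 = 119.5658
  x_4 = 0.1937·39 + 0.1536·49 + 0.0993·55 + 0.1195·75 + 1.1601·73 = 114.1879
Output multipliers (column sums of L):
  Services: 1.9630
  Energy: 1.6707
  Mining: 1.5986
  Textiles: 1.5949
  Healthcare: 1.7998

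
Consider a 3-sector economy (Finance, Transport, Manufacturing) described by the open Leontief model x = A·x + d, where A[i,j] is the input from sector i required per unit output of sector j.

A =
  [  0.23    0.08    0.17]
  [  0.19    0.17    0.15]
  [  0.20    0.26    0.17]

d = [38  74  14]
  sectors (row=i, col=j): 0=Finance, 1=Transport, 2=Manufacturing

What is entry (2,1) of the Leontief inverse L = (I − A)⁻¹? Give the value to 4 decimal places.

L[2,1] = 0.4817

Form M = I − A:
  [  0.77   -0.08   -0.17]
  [ -0.19    0.83   -0.15]
  [ -0.20   -0.26    0.83]
Leontief inverse L = M⁻¹:
  [  1.4481    0.2464    0.3411]
  [  0.4182    1.3483    0.3293]
  [  0.4800    0.4817    1.3902]
Total output x = L · d:
  x_0 = 1.4481·38 + 0.2464·74 + 0.3411·14 = 78.0411
  x_1 = 0.4182·38 + 1.3483·74 + 0.3293·14 = 120.2775
  x_2 = 0.4800·38 + 0.4817·74 + 1.3902·14 = 73.3498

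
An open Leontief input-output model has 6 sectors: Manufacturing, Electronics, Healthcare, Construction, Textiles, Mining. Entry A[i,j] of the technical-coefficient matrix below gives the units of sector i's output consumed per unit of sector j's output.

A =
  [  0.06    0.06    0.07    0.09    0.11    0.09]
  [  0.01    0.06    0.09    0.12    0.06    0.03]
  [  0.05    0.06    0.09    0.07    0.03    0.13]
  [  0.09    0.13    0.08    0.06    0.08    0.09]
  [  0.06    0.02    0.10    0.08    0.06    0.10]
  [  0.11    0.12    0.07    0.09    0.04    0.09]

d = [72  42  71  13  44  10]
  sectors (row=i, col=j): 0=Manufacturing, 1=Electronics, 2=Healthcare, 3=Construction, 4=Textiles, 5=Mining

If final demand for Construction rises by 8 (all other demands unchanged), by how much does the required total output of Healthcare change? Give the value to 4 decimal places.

Form M = I − A:
  [  0.94   -0.06   -0.07   -0.09   -0.11   -0.09]
  [ -0.01    0.94   -0.09   -0.12   -0.06   -0.03]
  [ -0.05   -0.06    0.91   -0.07   -0.03   -0.13]
  [ -0.09   -0.13   -0.08    0.94   -0.08   -0.09]
  [ -0.06   -0.02   -0.10   -0.08    0.94   -0.10]
  [ -0.11   -0.12   -0.07   -0.09   -0.04    0.91]
Leontief inverse L = M⁻¹:
  [  1.1191    0.1286    0.1445    0.1646    0.1650    0.1700]
  [  0.0538    1.1149    0.1480    0.1759    0.1010    0.0917]
  [  0.1046    0.1270    1.1557    0.1382    0.0776    0.2018]
  [  0.1495    0.2032    0.1610    1.1446    0.1404    0.1731]
  [  0.1145    0.0836    0.1649    0.1448    1.1075    0.1737]
  [  0.1702    0.1961    0.1491    0.1733    0.1018    1.1718]
Total output x = L · d:
  x_0 = 1.1191·72 + 0.1286·42 + 0.1445·71 + 0.1646·13 + 0.1650·44 + 0.1700·10 = 107.3356
  x_1 = 0.0538·72 + 1.1149·42 + 0.1480·71 + 0.1759·13 + 0.1010·44 + 0.0917·10 = 68.8550
  x_2 = 0.1046·72 + 0.1270·42 + 1.1557·71 + 0.1382·13 + 0.0776·44 + 0.2018·10 = 102.1508
  x_3 = 0.1495·72 + 0.2032·42 + 0.1610·71 + 1.1446·13 + 0.1404·44 + 0.1731·10 = 53.5170
  x_4 = 0.1145·72 + 0.0836·42 + 0.1649·71 + 0.1448·13 + 1.1075·44 + 0.1737·10 = 75.8153
  x_5 = 0.1702·72 + 0.1961·42 + 0.1491·71 + 0.1733·13 + 0.1018·44 + 1.1718·10 = 49.5266
Δx_2 = L[2,3] · Δd_3 = 0.1382 · 8 = 1.1057

1.1057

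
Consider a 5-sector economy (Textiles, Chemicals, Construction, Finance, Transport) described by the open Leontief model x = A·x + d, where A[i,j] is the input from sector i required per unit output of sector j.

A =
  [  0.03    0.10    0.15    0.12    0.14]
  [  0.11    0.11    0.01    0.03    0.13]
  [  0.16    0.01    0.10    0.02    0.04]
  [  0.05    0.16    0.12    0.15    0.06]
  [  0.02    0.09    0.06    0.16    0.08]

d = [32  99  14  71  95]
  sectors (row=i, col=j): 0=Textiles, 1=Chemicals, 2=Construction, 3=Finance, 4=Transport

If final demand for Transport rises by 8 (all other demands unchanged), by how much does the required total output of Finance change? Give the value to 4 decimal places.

Form M = I − A:
  [  0.97   -0.10   -0.15   -0.12   -0.14]
  [ -0.11    0.89   -0.01   -0.03   -0.13]
  [ -0.16   -0.01    0.90   -0.02   -0.04]
  [ -0.05   -0.16   -0.12    0.85   -0.06]
  [ -0.02   -0.09   -0.06   -0.16    0.92]
Leontief inverse L = M⁻¹:
  [  1.1050    0.1864    0.2287    0.2090    0.2181]
  [  0.1541    1.1803    0.0658    0.1026    0.1998]
  [  0.2043    0.0593    1.1623    0.0762    0.0950]
  [  0.1281    0.2533    0.1985    1.2354    0.1445]
  [  0.0747    0.1674    0.1217    0.2344    1.1426]
Total output x = L · d:
  x_0 = 1.1050·32 + 0.1864·99 + 0.2287·14 + 0.2090·71 + 0.2181·95 = 92.5681
  x_1 = 0.1541·32 + 1.1803·99 + 0.0658·14 + 0.1026·71 + 0.1998·95 = 148.9629
  x_2 = 0.2043·32 + 0.0593·99 + 1.1623·14 + 0.0762·71 + 0.0950·95 = 43.1142
  x_3 = 0.1281·32 + 0.2533·99 + 0.1985·14 + 1.2354·71 + 0.1445·95 = 133.3972
  x_4 = 0.0747·32 + 0.1674·99 + 0.1217·14 + 0.2344·71 + 1.1426·95 = 145.8570
Δx_3 = L[3,4] · Δd_4 = 0.1445 · 8 = 1.1559

1.1559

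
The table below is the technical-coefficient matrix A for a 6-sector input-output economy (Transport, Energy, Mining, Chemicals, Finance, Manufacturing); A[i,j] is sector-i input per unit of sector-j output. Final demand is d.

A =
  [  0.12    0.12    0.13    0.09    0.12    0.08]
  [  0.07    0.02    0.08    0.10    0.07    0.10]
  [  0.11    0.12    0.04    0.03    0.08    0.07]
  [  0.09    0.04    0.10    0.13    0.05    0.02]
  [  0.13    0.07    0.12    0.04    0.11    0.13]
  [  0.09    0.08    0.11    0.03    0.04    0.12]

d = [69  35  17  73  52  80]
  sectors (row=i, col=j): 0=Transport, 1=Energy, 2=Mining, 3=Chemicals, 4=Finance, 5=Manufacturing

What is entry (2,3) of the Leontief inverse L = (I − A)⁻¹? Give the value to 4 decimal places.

Form M = I − A:
  [  0.88   -0.12   -0.13   -0.09   -0.12   -0.08]
  [ -0.07    0.98   -0.08   -0.10   -0.07   -0.10]
  [ -0.11   -0.12    0.96   -0.03   -0.08   -0.07]
  [ -0.09   -0.04   -0.10    0.87   -0.05   -0.02]
  [ -0.13   -0.07   -0.12   -0.04    0.89   -0.13]
  [ -0.09   -0.08   -0.11   -0.03   -0.04    0.88]
Leontief inverse L = M⁻¹:
  [  1.2600    0.2263    0.2601    0.1828    0.2303    0.1991]
  [  0.1629    1.0918    0.1675    0.1606    0.1399    0.1765]
  [  0.2057    0.1917    1.1329    0.0950    0.1570    0.1560]
  [  0.1807    0.1092    0.1833    1.1956    0.1206    0.0884]
  [  0.2601    0.1728    0.2415    0.1192    1.2116    0.2442]
  [  0.1874    0.1579    0.2007    0.0913    0.1151    1.2064]
Total output x = L · d:
  x_0 = 1.2600·69 + 0.2263·35 + 0.2601·17 + 0.1828·73 + 0.2303·52 + 0.1991·80 = 140.5258
  x_1 = 0.1629·69 + 1.0918·35 + 0.1675·17 + 0.1606·73 + 0.1399·52 + 0.1765·80 = 85.4241
  x_2 = 0.2057·69 + 0.1917·35 + 1.1329·17 + 0.0950·73 + 0.1570·52 + 0.1560·80 = 67.7384
  x_3 = 0.1807·69 + 0.1092·35 + 0.1833·17 + 1.1956·73 + 0.1206·52 + 0.0884·80 = 120.0295
  x_4 = 0.2601·69 + 0.1728·35 + 0.2415·17 + 0.1192·73 + 1.2116·52 + 0.2442·80 = 119.3391
  x_5 = 0.1874·69 + 0.1579·35 + 0.2007·17 + 0.0913·73 + 0.1151·52 + 1.2064·80 = 131.0306

L[2,3] = 0.0950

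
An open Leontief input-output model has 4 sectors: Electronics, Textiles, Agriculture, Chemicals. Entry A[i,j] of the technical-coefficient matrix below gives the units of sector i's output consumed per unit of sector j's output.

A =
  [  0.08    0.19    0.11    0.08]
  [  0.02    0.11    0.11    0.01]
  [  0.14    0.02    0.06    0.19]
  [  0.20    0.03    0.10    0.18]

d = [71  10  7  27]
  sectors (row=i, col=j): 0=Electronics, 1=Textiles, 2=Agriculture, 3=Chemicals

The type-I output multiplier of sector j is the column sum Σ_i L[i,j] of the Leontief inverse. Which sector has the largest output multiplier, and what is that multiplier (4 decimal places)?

Chemicals (1.7927)

Form M = I − A:
  [  0.92   -0.19   -0.11   -0.08]
  [ -0.02    0.89   -0.11   -0.01]
  [ -0.14   -0.02    0.94   -0.19]
  [ -0.20   -0.03   -0.10    0.82]
Leontief inverse L = M⁻¹:
  [  1.1545    0.2559    0.1818    0.1579]
  [  0.0587    1.1412    0.1461    0.0535]
  [  0.2364    0.0856    1.1320    0.2864]
  [  0.3126    0.1146    0.1877    1.2949]
Total output x = L · d:
  x_0 = 1.1545·71 + 0.2559·10 + 0.1818·7 + 0.1579·27 = 90.0653
  x_1 = 0.0587·71 + 1.1412·10 + 0.1461·7 + 0.0535·27 = 18.0448
  x_2 = 0.2364·71 + 0.0856·10 + 1.1320·7 + 0.2864·27 = 33.2944
  x_3 = 0.3126·71 + 0.1146·10 + 0.1877·7 + 1.2949·27 = 59.6144
Output multipliers (column sums of L):
  Electronics: 1.7621
  Textiles: 1.5972
  Agriculture: 1.6477
  Chemicals: 1.7927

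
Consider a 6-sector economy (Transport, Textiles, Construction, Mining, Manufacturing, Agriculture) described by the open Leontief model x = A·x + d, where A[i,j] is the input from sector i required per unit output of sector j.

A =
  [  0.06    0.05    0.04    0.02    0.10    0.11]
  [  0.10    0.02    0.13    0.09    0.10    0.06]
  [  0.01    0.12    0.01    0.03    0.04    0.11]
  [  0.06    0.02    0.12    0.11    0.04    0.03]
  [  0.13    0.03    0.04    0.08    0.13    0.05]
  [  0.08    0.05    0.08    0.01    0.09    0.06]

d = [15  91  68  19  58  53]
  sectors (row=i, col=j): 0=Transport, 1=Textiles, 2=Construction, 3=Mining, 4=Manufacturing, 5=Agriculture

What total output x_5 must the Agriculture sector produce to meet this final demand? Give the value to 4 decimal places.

Form M = I − A:
  [  0.94   -0.05   -0.04   -0.02   -0.10   -0.11]
  [ -0.10    0.98   -0.13   -0.09   -0.10   -0.06]
  [ -0.01   -0.12    0.99   -0.03   -0.04   -0.11]
  [ -0.06   -0.02   -0.12    0.89   -0.04   -0.03]
  [ -0.13   -0.03   -0.04   -0.08    0.87   -0.05]
  [ -0.08   -0.05   -0.08   -0.01   -0.09    0.94]
Leontief inverse L = M⁻¹:
  [  1.1117    0.0804    0.0807    0.0519    0.1591    0.1548]
  [  0.1570    1.0643    0.1788    0.1336    0.1672    0.1204]
  [  0.0551    0.1433    1.0539    0.0609    0.0891    0.1456]
  [  0.0987    0.0544    0.1594    1.1452    0.0853    0.0748]
  [  0.1904    0.0650    0.0880    0.1228    1.1993    0.1044]
  [  0.1269    0.0825    0.1162    0.0406    0.1458    1.1066]
Total output x = L · d:
  x_0 = 1.1117·15 + 0.0804·91 + 0.0807·68 + 0.0519·19 + 0.1591·58 + 0.1548·53 = 47.9037
  x_1 = 0.1570·15 + 1.0643·91 + 0.1788·68 + 0.1336·19 + 0.1672·58 + 0.1204·53 = 129.9781
  x_2 = 0.0551·15 + 0.1433·91 + 1.0539·68 + 0.0609·19 + 0.0891·58 + 0.1456·53 = 99.5680
  x_3 = 0.0987·15 + 0.0544·91 + 0.1594·68 + 1.1452·19 + 0.0853·58 + 0.0748·53 = 47.9382
  x_4 = 0.1904·15 + 0.0650·91 + 0.0880·68 + 0.1228·19 + 1.1993·58 + 0.1044·53 = 92.1883
  x_5 = 0.1269·15 + 0.0825·91 + 0.1162·68 + 0.0406·19 + 0.1458·58 + 1.1066·53 = 85.1840

85.1840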